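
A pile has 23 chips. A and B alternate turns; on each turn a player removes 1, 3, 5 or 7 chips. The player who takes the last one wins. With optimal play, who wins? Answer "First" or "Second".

First

i:   0  1  2  3  4  5  6  7  8  9 10 11 12 13 14 15 16 17 18 19 20 21 22 23
     L  W  L  W  L  W  L  W  L  W  L  W  L  W  L  W  L  W  L  W  L  W  L  W
Position 23 is W, so the first player wins.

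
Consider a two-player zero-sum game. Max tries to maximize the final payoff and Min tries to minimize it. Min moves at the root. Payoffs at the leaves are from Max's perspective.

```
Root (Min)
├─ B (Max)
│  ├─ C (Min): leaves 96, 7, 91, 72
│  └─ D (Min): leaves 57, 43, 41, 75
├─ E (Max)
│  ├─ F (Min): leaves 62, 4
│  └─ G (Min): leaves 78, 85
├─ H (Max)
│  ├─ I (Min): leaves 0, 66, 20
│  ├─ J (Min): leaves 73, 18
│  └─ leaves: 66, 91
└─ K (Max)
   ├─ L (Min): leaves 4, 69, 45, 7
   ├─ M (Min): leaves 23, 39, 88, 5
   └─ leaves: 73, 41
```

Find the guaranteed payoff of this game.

C (Min): min(96, 7, 91, 72) = 7
D (Min): min(57, 43, 41, 75) = 41
B (Max): max(7, 41) = 41
F (Min): min(62, 4) = 4
G (Min): min(78, 85) = 78
E (Max): max(4, 78) = 78
I (Min): min(0, 66, 20) = 0
J (Min): min(73, 18) = 18
H (Max): max(0, 18, 66, 91) = 91
L (Min): min(4, 69, 45, 7) = 4
M (Min): min(23, 39, 88, 5) = 5
K (Max): max(4, 5, 73, 41) = 73
Root (Min): min(41, 78, 91, 73) = 41

41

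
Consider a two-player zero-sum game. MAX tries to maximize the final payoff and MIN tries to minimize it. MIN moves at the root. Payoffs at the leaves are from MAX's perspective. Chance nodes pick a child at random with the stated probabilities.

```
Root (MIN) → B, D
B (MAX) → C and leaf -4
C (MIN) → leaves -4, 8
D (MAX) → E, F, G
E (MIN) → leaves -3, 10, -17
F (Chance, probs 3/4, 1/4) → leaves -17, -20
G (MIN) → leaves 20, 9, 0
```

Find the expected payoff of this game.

C (MIN): min(-4, 8) = -4
B (MAX): max(-4, -4) = -4
E (MIN): min(-3, 10, -17) = -17
F (Chance): 3/4·-17 + 1/4·-20 = -17.75
G (MIN): min(20, 9, 0) = 0
D (MAX): max(-17, -17.75, 0) = 0
Root (MIN): min(-4, 0) = -4

-4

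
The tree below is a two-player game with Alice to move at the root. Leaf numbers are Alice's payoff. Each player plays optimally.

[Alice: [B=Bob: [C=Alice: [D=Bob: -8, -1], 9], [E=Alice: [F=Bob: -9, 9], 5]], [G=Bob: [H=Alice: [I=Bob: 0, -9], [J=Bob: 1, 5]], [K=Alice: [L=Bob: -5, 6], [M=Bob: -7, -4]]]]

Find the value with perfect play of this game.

5

D (Bob): min(-8, -1) = -8
C (Alice): max(-8, 9) = 9
F (Bob): min(-9, 9) = -9
E (Alice): max(-9, 5) = 5
B (Bob): min(9, 5) = 5
I (Bob): min(0, -9) = -9
J (Bob): min(1, 5) = 1
H (Alice): max(-9, 1) = 1
L (Bob): min(-5, 6) = -5
M (Bob): min(-7, -4) = -7
K (Alice): max(-5, -7) = -5
G (Bob): min(1, -5) = -5
Root (Alice): max(5, -5) = 5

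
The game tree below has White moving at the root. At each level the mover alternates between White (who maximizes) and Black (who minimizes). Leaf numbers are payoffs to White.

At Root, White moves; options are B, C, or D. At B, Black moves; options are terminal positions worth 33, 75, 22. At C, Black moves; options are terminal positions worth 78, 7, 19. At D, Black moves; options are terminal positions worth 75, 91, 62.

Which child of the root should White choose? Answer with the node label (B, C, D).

B (Black): min(33, 75, 22) = 22
C (Black): min(78, 7, 19) = 7
D (Black): min(75, 91, 62) = 62
Root (White): max(22, 7, 62) = 62
White picks the child with the highest value: D (value 62).

D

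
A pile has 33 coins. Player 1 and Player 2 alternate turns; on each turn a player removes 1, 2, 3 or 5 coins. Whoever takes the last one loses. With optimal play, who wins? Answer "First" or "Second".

Second

W/L table (W = player to move can force a win):
i:   0  1  2  3  4  5  6  7  8  9 10 11 12 13 14 15 16 17 18 19 20 21 22 23 24 25 26 27 28 29 30 31 32 33
     W  L  W  W  W  L  W  W  W  L  W  W  W  L  W  W  W  L  W  W  W  L  W  W  W  L  W  W  W  L  W  W  W  L
Position 33 is L, so the second player wins.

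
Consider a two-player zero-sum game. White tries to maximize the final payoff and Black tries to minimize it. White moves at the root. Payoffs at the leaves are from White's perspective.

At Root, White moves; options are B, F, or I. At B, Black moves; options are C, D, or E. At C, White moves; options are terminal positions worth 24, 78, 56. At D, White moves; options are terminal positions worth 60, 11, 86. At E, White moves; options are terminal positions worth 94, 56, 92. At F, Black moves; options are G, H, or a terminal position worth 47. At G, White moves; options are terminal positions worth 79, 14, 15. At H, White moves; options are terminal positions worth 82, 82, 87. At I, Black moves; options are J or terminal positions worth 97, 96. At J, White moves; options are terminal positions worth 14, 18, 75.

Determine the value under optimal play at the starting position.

C (White): max(24, 78, 56) = 78
D (White): max(60, 11, 86) = 86
E (White): max(94, 56, 92) = 94
B (Black): min(78, 86, 94) = 78
G (White): max(79, 14, 15) = 79
H (White): max(82, 82, 87) = 87
F (Black): min(79, 87, 47) = 47
J (White): max(14, 18, 75) = 75
I (Black): min(75, 97, 96) = 75
Root (White): max(78, 47, 75) = 78

78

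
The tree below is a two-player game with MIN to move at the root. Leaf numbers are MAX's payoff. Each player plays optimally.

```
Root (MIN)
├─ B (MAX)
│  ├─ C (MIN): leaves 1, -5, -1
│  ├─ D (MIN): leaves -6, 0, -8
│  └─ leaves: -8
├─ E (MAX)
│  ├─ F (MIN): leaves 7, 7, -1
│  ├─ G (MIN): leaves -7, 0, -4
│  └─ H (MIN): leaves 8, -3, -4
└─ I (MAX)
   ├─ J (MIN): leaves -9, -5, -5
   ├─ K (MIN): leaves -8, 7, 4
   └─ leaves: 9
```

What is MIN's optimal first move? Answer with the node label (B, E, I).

B

C (MIN): min(1, -5, -1) = -5
D (MIN): min(-6, 0, -8) = -8
B (MAX): max(-5, -8, -8) = -5
F (MIN): min(7, 7, -1) = -1
G (MIN): min(-7, 0, -4) = -7
H (MIN): min(8, -3, -4) = -4
E (MAX): max(-1, -7, -4) = -1
J (MIN): min(-9, -5, -5) = -9
K (MIN): min(-8, 7, 4) = -8
I (MAX): max(-9, -8, 9) = 9
Root (MIN): min(-5, -1, 9) = -5
MIN picks the child with the lowest value: B (value -5).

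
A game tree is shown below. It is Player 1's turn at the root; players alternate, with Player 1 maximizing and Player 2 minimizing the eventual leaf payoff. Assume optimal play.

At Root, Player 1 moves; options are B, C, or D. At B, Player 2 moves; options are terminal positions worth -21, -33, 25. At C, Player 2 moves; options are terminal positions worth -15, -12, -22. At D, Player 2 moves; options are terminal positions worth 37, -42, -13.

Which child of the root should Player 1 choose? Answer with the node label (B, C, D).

C

B (Player 2): min(-21, -33, 25) = -33
C (Player 2): min(-15, -12, -22) = -22
D (Player 2): min(37, -42, -13) = -42
Root (Player 1): max(-33, -22, -42) = -22
Player 1 picks the child with the highest value: C (value -22).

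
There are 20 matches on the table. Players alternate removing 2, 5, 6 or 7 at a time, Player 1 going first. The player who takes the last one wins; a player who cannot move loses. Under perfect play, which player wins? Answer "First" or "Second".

First

Positions where the player to move wins (W) vs loses (L):
i:   0  1  2  3  4  5  6  7  8  9 10 11 12 13 14 15 16 17 18 19 20
     L  L  W  W  L  W  W  W  W  W  W  W  L  L  W  W  L  W  W  W  W
Position 20 is W, so the first player wins.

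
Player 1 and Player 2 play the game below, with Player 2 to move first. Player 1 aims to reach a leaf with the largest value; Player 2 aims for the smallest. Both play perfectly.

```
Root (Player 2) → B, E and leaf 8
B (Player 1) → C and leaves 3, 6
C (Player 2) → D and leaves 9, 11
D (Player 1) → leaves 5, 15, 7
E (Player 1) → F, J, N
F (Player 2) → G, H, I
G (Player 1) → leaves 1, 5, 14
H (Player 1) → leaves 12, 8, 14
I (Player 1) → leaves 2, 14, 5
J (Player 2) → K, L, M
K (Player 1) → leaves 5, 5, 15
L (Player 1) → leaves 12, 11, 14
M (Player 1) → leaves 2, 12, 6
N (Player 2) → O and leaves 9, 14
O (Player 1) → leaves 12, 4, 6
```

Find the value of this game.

8

D (Player 1): max(5, 15, 7) = 15
C (Player 2): min(15, 9, 11) = 9
B (Player 1): max(9, 3, 6) = 9
G (Player 1): max(1, 5, 14) = 14
H (Player 1): max(12, 8, 14) = 14
I (Player 1): max(2, 14, 5) = 14
F (Player 2): min(14, 14, 14) = 14
K (Player 1): max(5, 5, 15) = 15
L (Player 1): max(12, 11, 14) = 14
M (Player 1): max(2, 12, 6) = 12
J (Player 2): min(15, 14, 12) = 12
O (Player 1): max(12, 4, 6) = 12
N (Player 2): min(12, 9, 14) = 9
E (Player 1): max(14, 12, 9) = 14
Root (Player 2): min(9, 14, 8) = 8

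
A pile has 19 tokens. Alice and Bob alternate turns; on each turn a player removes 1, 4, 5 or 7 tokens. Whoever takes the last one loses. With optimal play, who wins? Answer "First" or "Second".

Second

W/L table (W = player to move can force a win):
i:   0  1  2  3  4  5  6  7  8  9 10 11 12 13 14 15 16 17 18 19
     W  L  W  L  W  W  W  W  W  L  W  L  W  W  W  W  W  L  W  L
Position 19 is L, so the second player wins.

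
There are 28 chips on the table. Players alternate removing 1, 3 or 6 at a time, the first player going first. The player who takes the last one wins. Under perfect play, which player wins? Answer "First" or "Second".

W/L table (W = player to move can force a win):
i:   0  1  2  3  4  5  6  7  8  9 10 11 12 13 14 15 16 17 18 19 20 21 22 23 24 25 26 27 28
     L  W  L  W  L  W  W  W  W  L  W  L  W  L  W  W  W  W  L  W  L  W  L  W  W  W  W  L  W
Position 28 is W, so the first player wins.

First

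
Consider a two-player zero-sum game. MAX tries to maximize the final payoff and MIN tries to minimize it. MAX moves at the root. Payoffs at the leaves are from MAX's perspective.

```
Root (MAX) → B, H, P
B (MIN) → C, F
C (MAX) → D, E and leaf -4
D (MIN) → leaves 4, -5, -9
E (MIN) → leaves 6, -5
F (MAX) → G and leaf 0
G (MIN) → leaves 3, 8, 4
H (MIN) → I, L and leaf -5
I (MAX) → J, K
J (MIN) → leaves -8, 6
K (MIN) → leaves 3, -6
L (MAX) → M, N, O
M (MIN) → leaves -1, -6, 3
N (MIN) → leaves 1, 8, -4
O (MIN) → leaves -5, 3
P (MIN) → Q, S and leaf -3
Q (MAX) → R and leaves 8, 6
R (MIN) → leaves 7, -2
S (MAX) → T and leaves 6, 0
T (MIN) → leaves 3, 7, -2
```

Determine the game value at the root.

-3

D (MIN): min(4, -5, -9) = -9
E (MIN): min(6, -5) = -5
C (MAX): max(-9, -5, -4) = -4
G (MIN): min(3, 8, 4) = 3
F (MAX): max(3, 0) = 3
B (MIN): min(-4, 3) = -4
J (MIN): min(-8, 6) = -8
K (MIN): min(3, -6) = -6
I (MAX): max(-8, -6) = -6
M (MIN): min(-1, -6, 3) = -6
N (MIN): min(1, 8, -4) = -4
O (MIN): min(-5, 3) = -5
L (MAX): max(-6, -4, -5) = -4
H (MIN): min(-6, -4, -5) = -6
R (MIN): min(7, -2) = -2
Q (MAX): max(-2, 8, 6) = 8
T (MIN): min(3, 7, -2) = -2
S (MAX): max(-2, 6, 0) = 6
P (MIN): min(8, 6, -3) = -3
Root (MAX): max(-4, -6, -3) = -3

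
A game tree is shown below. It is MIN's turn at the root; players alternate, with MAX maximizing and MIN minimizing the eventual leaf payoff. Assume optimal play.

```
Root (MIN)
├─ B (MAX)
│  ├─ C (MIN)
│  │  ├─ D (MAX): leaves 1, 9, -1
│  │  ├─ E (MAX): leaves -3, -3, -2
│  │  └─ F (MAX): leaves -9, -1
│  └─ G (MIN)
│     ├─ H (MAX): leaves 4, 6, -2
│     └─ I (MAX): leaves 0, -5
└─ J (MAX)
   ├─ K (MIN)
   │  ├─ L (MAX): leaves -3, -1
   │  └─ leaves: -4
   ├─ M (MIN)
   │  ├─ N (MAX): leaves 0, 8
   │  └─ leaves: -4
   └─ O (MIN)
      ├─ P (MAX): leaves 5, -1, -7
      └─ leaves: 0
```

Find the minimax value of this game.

D (MAX): max(1, 9, -1) = 9
E (MAX): max(-3, -3, -2) = -2
F (MAX): max(-9, -1) = -1
C (MIN): min(9, -2, -1) = -2
H (MAX): max(4, 6, -2) = 6
I (MAX): max(0, -5) = 0
G (MIN): min(6, 0) = 0
B (MAX): max(-2, 0) = 0
L (MAX): max(-3, -1) = -1
K (MIN): min(-1, -4) = -4
N (MAX): max(0, 8) = 8
M (MIN): min(8, -4) = -4
P (MAX): max(5, -1, -7) = 5
O (MIN): min(5, 0) = 0
J (MAX): max(-4, -4, 0) = 0
Root (MIN): min(0, 0) = 0

0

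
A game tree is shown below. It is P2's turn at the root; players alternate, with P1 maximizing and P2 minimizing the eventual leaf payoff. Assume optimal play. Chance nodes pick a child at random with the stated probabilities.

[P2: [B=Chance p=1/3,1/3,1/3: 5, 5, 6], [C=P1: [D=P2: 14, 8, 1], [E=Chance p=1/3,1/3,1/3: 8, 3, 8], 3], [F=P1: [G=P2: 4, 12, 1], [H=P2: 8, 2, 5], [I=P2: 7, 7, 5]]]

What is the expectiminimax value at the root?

5

B (Chance): 1/3·5 + 1/3·5 + 1/3·6 = 5.33
D (P2): min(14, 8, 1) = 1
E (Chance): 1/3·8 + 1/3·3 + 1/3·8 = 6.33
C (P1): max(1, 6.33, 3) = 6.33
G (P2): min(4, 12, 1) = 1
H (P2): min(8, 2, 5) = 2
I (P2): min(7, 7, 5) = 5
F (P1): max(1, 2, 5) = 5
Root (P2): min(5.33, 6.33, 5) = 5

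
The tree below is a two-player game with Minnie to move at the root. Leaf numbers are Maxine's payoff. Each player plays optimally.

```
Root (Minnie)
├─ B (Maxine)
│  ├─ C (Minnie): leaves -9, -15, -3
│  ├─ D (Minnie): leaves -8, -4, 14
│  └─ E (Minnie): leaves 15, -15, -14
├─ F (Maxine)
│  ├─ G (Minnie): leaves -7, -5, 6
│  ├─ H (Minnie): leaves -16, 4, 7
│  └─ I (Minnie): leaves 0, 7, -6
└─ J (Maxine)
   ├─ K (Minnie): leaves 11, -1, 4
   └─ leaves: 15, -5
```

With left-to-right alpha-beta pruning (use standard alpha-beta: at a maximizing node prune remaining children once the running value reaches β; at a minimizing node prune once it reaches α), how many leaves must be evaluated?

14

C [α=-∞,β=+∞]: v=-15
D [α=-15,β=+∞]: v=-8
E [α=-8,β=+∞]: v=-15 after child 2 ≤ α → α-cutoff, skip 1
B [α=-∞,β=+∞]: v=-8
G [α=-∞,β=-8]: v=-7
F [α=-∞,β=-8]: v=-7 after child 1 ≥ β → β-cutoff, skip 2
K [α=-∞,β=-8]: v=-1
J [α=-∞,β=-8]: v=-1 after child 1 ≥ β → β-cutoff, skip 2
Root [α=-∞,β=+∞]: v=-8
Leaves evaluated: 14 of 23.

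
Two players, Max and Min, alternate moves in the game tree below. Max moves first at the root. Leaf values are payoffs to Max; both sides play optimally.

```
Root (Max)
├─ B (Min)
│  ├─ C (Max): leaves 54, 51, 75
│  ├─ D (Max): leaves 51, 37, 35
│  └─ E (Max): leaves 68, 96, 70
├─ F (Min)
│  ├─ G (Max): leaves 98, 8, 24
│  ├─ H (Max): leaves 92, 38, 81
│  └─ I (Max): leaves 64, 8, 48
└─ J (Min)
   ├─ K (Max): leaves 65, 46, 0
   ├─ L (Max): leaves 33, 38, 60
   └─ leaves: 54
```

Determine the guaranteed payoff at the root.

C (Max): max(54, 51, 75) = 75
D (Max): max(51, 37, 35) = 51
E (Max): max(68, 96, 70) = 96
B (Min): min(75, 51, 96) = 51
G (Max): max(98, 8, 24) = 98
H (Max): max(92, 38, 81) = 92
I (Max): max(64, 8, 48) = 64
F (Min): min(98, 92, 64) = 64
K (Max): max(65, 46, 0) = 65
L (Max): max(33, 38, 60) = 60
J (Min): min(65, 60, 54) = 54
Root (Max): max(51, 64, 54) = 64

64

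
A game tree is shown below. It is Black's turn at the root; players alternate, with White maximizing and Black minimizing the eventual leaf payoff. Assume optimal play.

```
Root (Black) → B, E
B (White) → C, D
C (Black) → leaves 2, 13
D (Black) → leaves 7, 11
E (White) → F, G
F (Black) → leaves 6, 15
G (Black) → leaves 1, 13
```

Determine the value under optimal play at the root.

6

C (Black): min(2, 13) = 2
D (Black): min(7, 11) = 7
B (White): max(2, 7) = 7
F (Black): min(6, 15) = 6
G (Black): min(1, 13) = 1
E (White): max(6, 1) = 6
Root (Black): min(7, 6) = 6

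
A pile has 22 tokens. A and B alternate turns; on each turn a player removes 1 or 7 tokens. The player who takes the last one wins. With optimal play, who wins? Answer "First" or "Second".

Compute winning (W) and losing (L) positions by backward induction:
i:   0  1  2  3  4  5  6  7  8  9 10 11 12 13 14 15 16 17 18 19 20 21 22
     L  W  L  W  L  W  L  W  L  W  L  W  L  W  L  W  L  W  L  W  L  W  L
Position 22 is L, so the second player wins.

Second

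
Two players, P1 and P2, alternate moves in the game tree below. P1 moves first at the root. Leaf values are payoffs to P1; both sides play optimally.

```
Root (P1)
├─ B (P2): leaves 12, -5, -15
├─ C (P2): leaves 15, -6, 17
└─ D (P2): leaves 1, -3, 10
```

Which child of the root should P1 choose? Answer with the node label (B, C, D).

B (P2): min(12, -5, -15) = -15
C (P2): min(15, -6, 17) = -6
D (P2): min(1, -3, 10) = -3
Root (P1): max(-15, -6, -3) = -3
P1 picks the child with the highest value: D (value -3).

D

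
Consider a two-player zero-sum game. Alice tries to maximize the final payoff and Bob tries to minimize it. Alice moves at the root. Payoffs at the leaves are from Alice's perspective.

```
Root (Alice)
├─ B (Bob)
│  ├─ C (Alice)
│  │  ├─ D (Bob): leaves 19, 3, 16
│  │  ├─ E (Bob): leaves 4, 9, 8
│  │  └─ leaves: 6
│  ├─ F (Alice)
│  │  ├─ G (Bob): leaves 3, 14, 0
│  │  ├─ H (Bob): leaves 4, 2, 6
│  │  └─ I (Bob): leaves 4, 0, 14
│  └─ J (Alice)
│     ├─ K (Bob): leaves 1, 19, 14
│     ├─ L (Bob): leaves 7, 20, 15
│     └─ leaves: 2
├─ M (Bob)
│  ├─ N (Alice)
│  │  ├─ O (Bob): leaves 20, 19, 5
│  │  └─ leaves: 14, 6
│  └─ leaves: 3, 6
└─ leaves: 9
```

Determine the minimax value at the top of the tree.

9

D (Bob): min(19, 3, 16) = 3
E (Bob): min(4, 9, 8) = 4
C (Alice): max(3, 4, 6) = 6
G (Bob): min(3, 14, 0) = 0
H (Bob): min(4, 2, 6) = 2
I (Bob): min(4, 0, 14) = 0
F (Alice): max(0, 2, 0) = 2
K (Bob): min(1, 19, 14) = 1
L (Bob): min(7, 20, 15) = 7
J (Alice): max(1, 7, 2) = 7
B (Bob): min(6, 2, 7) = 2
O (Bob): min(20, 19, 5) = 5
N (Alice): max(5, 14, 6) = 14
M (Bob): min(14, 3, 6) = 3
Root (Alice): max(2, 3, 9) = 9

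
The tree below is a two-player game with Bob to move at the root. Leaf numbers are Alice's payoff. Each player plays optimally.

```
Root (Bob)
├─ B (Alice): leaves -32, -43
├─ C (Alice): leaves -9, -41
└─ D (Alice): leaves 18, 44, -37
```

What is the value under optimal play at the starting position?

B (Alice): max(-32, -43) = -32
C (Alice): max(-9, -41) = -9
D (Alice): max(18, 44, -37) = 44
Root (Bob): min(-32, -9, 44) = -32

-32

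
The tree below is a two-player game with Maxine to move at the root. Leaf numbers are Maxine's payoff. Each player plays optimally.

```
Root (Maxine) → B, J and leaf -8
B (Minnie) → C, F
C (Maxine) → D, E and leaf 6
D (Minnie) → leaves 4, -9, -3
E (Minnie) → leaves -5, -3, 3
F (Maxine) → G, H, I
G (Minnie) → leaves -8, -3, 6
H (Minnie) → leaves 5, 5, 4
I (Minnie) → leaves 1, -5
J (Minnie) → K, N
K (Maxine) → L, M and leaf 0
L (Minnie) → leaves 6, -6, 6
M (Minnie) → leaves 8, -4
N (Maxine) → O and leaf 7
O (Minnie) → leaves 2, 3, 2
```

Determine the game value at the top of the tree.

4

D (Minnie): min(4, -9, -3) = -9
E (Minnie): min(-5, -3, 3) = -5
C (Maxine): max(-9, -5, 6) = 6
G (Minnie): min(-8, -3, 6) = -8
H (Minnie): min(5, 5, 4) = 4
I (Minnie): min(1, -5) = -5
F (Maxine): max(-8, 4, -5) = 4
B (Minnie): min(6, 4) = 4
L (Minnie): min(6, -6, 6) = -6
M (Minnie): min(8, -4) = -4
K (Maxine): max(-6, -4, 0) = 0
O (Minnie): min(2, 3, 2) = 2
N (Maxine): max(2, 7) = 7
J (Minnie): min(0, 7) = 0
Root (Maxine): max(4, 0, -8) = 4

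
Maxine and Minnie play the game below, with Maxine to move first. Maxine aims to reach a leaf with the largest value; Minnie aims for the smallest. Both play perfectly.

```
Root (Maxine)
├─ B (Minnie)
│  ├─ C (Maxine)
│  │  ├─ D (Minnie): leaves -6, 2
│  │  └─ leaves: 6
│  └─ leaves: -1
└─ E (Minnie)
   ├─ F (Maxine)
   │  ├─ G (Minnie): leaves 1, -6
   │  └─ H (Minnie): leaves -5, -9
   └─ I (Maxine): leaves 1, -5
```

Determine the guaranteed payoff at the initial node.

D (Minnie): min(-6, 2) = -6
C (Maxine): max(-6, 6) = 6
B (Minnie): min(6, -1) = -1
G (Minnie): min(1, -6) = -6
H (Minnie): min(-5, -9) = -9
F (Maxine): max(-6, -9) = -6
I (Maxine): max(1, -5) = 1
E (Minnie): min(-6, 1) = -6
Root (Maxine): max(-1, -6) = -1

-1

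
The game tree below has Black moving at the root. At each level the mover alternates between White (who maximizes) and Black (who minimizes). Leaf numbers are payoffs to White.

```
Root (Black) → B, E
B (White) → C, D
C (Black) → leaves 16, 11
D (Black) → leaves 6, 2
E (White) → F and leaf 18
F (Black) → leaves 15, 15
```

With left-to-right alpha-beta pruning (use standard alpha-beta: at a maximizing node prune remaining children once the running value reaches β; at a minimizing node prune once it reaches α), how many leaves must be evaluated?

5

C [α=-∞,β=+∞]: v=11
D [α=11,β=+∞]: v=6 after child 1 ≤ α → α-cutoff, skip 1
B [α=-∞,β=+∞]: v=11
F [α=-∞,β=11]: v=15
E [α=-∞,β=11]: v=15 after child 1 ≥ β → β-cutoff, skip 1
Root [α=-∞,β=+∞]: v=11
Leaves evaluated: 5 of 7.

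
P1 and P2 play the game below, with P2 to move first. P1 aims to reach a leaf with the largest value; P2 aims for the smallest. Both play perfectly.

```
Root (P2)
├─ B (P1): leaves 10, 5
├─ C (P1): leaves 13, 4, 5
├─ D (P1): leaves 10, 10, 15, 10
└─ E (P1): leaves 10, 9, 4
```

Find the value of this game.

10

B (P1): max(10, 5) = 10
C (P1): max(13, 4, 5) = 13
D (P1): max(10, 10, 15, 10) = 15
E (P1): max(10, 9, 4) = 10
Root (P2): min(10, 13, 15, 10) = 10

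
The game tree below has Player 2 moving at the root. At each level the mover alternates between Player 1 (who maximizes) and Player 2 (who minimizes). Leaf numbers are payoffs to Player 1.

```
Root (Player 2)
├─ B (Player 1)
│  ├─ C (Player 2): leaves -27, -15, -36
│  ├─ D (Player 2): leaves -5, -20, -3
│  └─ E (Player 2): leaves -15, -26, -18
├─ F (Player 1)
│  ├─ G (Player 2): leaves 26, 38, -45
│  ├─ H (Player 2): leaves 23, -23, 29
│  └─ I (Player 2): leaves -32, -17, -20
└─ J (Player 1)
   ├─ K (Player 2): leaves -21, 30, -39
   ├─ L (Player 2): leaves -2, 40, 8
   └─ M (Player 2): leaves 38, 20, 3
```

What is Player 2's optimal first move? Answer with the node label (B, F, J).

F

C (Player 2): min(-27, -15, -36) = -36
D (Player 2): min(-5, -20, -3) = -20
E (Player 2): min(-15, -26, -18) = -26
B (Player 1): max(-36, -20, -26) = -20
G (Player 2): min(26, 38, -45) = -45
H (Player 2): min(23, -23, 29) = -23
I (Player 2): min(-32, -17, -20) = -32
F (Player 1): max(-45, -23, -32) = -23
K (Player 2): min(-21, 30, -39) = -39
L (Player 2): min(-2, 40, 8) = -2
M (Player 2): min(38, 20, 3) = 3
J (Player 1): max(-39, -2, 3) = 3
Root (Player 2): min(-20, -23, 3) = -23
Player 2 picks the child with the lowest value: F (value -23).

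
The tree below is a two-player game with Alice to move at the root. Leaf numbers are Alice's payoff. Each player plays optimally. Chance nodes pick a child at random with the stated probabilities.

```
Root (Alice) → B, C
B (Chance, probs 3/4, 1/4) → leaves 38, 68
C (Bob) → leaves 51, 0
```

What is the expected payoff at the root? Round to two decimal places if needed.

45.5

B (Chance): 3/4·38 + 1/4·68 = 45.5
C (Bob): min(51, 0) = 0
Root (Alice): max(45.5, 0) = 45.5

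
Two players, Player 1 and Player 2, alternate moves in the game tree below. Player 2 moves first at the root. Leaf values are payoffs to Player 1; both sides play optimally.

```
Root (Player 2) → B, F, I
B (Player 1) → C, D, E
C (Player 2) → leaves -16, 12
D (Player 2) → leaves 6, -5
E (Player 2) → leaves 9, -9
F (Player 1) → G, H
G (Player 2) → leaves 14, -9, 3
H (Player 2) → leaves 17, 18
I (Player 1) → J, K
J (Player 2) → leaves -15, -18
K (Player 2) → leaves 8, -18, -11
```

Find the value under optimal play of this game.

C (Player 2): min(-16, 12) = -16
D (Player 2): min(6, -5) = -5
E (Player 2): min(9, -9) = -9
B (Player 1): max(-16, -5, -9) = -5
G (Player 2): min(14, -9, 3) = -9
H (Player 2): min(17, 18) = 17
F (Player 1): max(-9, 17) = 17
J (Player 2): min(-15, -18) = -18
K (Player 2): min(8, -18, -11) = -18
I (Player 1): max(-18, -18) = -18
Root (Player 2): min(-5, 17, -18) = -18

-18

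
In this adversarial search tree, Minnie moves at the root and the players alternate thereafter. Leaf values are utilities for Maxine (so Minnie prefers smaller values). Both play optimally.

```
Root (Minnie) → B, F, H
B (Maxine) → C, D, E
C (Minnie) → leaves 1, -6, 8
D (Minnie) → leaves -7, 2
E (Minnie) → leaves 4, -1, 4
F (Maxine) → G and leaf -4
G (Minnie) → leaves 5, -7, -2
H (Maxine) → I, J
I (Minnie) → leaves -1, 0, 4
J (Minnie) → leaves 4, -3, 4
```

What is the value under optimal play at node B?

-1

C: min(1, -6, 8) = -6
D: min(-7, 2) = -7
E: min(4, -1, 4) = -1
B: max(-6, -7, -1) = -1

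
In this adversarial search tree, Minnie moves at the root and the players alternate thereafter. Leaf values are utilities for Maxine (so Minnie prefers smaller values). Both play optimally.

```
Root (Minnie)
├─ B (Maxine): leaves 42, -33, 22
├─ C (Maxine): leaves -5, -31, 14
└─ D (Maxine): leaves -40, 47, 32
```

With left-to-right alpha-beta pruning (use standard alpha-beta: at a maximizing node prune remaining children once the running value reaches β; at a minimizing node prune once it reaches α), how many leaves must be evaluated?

B [α=-∞,β=+∞]: v=42
C [α=-∞,β=42]: v=14
D [α=-∞,β=14]: v=47 after child 2 ≥ β → β-cutoff, skip 1
Root [α=-∞,β=+∞]: v=14
Leaves evaluated: 8 of 9.

8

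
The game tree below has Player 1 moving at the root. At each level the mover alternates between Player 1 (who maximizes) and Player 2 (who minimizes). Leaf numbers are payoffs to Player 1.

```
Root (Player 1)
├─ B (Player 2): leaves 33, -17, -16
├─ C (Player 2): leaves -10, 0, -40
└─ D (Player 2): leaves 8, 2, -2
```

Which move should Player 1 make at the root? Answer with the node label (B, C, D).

B (Player 2): min(33, -17, -16) = -17
C (Player 2): min(-10, 0, -40) = -40
D (Player 2): min(8, 2, -2) = -2
Root (Player 1): max(-17, -40, -2) = -2
Player 1 picks the child with the highest value: D (value -2).

D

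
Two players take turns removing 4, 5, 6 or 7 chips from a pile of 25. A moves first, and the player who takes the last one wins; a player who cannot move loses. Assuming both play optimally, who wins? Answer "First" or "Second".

Second

W/L table (W = player to move can force a win):
i:   0  1  2  3  4  5  6  7  8  9 10 11 12 13 14 15 16 17 18 19 20 21 22 23 24 25
     L  L  L  L  W  W  W  W  W  W  W  L  L  L  L  W  W  W  W  W  W  W  L  L  L  L
Position 25 is L, so the second player wins.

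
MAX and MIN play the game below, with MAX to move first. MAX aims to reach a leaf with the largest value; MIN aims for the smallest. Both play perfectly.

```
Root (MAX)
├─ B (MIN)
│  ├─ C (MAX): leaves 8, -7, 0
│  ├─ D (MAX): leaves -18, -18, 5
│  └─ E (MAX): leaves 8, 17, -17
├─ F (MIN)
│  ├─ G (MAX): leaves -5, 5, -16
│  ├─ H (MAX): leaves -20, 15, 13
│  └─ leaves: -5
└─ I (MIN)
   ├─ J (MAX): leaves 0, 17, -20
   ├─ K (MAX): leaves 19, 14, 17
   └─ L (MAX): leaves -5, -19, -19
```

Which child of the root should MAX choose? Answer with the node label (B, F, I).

C (MAX): max(8, -7, 0) = 8
D (MAX): max(-18, -18, 5) = 5
E (MAX): max(8, 17, -17) = 17
B (MIN): min(8, 5, 17) = 5
G (MAX): max(-5, 5, -16) = 5
H (MAX): max(-20, 15, 13) = 15
F (MIN): min(5, 15, -5) = -5
J (MAX): max(0, 17, -20) = 17
K (MAX): max(19, 14, 17) = 19
L (MAX): max(-5, -19, -19) = -5
I (MIN): min(17, 19, -5) = -5
Root (MAX): max(5, -5, -5) = 5
MAX picks the child with the highest value: B (value 5).

B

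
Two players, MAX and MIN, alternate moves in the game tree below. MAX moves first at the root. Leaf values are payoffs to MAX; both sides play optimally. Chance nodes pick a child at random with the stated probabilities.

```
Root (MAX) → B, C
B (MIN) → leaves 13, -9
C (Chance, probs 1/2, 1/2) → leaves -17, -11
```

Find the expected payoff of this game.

B (MIN): min(13, -9) = -9
C (Chance): 1/2·-17 + 1/2·-11 = -14
Root (MAX): max(-9, -14) = -9

-9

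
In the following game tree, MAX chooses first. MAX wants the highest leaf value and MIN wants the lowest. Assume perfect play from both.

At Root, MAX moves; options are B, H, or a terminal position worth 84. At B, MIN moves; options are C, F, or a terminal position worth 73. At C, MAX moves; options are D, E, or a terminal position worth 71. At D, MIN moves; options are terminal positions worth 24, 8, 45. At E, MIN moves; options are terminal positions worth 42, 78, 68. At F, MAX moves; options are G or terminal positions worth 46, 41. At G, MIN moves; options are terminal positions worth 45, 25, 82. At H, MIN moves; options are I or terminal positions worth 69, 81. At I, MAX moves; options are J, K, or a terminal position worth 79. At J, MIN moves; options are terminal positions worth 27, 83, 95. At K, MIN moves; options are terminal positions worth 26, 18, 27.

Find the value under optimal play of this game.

D (MIN): min(24, 8, 45) = 8
E (MIN): min(42, 78, 68) = 42
C (MAX): max(8, 42, 71) = 71
G (MIN): min(45, 25, 82) = 25
F (MAX): max(25, 46, 41) = 46
B (MIN): min(71, 46, 73) = 46
J (MIN): min(27, 83, 95) = 27
K (MIN): min(26, 18, 27) = 18
I (MAX): max(27, 18, 79) = 79
H (MIN): min(79, 69, 81) = 69
Root (MAX): max(46, 69, 84) = 84

84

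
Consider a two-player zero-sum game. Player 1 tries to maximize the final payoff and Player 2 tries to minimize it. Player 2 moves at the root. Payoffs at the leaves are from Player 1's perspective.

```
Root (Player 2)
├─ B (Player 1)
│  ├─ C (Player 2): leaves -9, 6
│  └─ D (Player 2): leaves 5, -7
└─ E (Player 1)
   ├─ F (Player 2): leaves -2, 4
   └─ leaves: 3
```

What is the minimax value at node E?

3

F: min(-2, 4) = -2
E: max(-2, 3) = 3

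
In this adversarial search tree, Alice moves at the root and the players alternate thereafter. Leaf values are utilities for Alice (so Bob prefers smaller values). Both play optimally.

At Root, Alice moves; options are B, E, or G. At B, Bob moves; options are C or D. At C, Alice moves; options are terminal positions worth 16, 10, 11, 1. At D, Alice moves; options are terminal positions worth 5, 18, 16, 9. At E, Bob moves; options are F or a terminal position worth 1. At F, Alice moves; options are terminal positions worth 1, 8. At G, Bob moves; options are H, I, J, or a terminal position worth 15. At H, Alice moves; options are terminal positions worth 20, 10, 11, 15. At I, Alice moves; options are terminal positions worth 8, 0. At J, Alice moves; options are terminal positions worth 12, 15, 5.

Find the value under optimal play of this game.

16

C (Alice): max(16, 10, 11, 1) = 16
D (Alice): max(5, 18, 16, 9) = 18
B (Bob): min(16, 18) = 16
F (Alice): max(1, 8) = 8
E (Bob): min(8, 1) = 1
H (Alice): max(20, 10, 11, 15) = 20
I (Alice): max(8, 0) = 8
J (Alice): max(12, 15, 5) = 15
G (Bob): min(20, 8, 15, 15) = 8
Root (Alice): max(16, 1, 8) = 16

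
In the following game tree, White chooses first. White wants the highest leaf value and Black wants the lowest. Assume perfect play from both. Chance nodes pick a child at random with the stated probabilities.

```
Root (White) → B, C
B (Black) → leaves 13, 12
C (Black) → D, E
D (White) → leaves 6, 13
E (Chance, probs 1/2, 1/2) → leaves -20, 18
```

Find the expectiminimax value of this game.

B (Black): min(13, 12) = 12
D (White): max(6, 13) = 13
E (Chance): 1/2·-20 + 1/2·18 = -1
C (Black): min(13, -1) = -1
Root (White): max(12, -1) = 12

12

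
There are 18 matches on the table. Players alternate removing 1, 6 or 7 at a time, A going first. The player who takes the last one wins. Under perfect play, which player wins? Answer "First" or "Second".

Mark each pile size as W (mover wins) or L (mover loses):
i:   0  1  2  3  4  5  6  7  8  9 10 11 12 13 14 15 16 17 18
     L  W  L  W  L  W  W  W  W  W  W  W  L  W  L  W  L  W  W
Position 18 is W, so the first player wins.

First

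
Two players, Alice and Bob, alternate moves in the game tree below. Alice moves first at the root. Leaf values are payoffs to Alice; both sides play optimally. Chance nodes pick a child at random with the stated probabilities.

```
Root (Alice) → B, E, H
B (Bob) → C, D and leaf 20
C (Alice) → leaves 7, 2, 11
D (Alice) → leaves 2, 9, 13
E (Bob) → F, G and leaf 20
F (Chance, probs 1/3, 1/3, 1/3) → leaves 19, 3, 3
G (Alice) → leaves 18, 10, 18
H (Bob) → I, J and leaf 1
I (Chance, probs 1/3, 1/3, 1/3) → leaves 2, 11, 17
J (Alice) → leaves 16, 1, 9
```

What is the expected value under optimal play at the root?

C (Alice): max(7, 2, 11) = 11
D (Alice): max(2, 9, 13) = 13
B (Bob): min(11, 13, 20) = 11
F (Chance): 1/3·19 + 1/3·3 + 1/3·3 = 8.33
G (Alice): max(18, 10, 18) = 18
E (Bob): min(8.33, 18, 20) = 8.33
I (Chance): 1/3·2 + 1/3·11 + 1/3·17 = 10
J (Alice): max(16, 1, 9) = 16
H (Bob): min(10, 16, 1) = 1
Root (Alice): max(11, 8.33, 1) = 11

11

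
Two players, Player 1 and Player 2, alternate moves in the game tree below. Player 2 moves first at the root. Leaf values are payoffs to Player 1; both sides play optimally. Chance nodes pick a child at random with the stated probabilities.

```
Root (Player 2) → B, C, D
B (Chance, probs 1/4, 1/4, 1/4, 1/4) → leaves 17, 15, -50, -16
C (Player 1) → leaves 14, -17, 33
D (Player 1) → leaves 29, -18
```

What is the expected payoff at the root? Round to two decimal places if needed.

B (Chance): 1/4·17 + 1/4·15 + 1/4·-50 + 1/4·-16 = -8.5
C (Player 1): max(14, -17, 33) = 33
D (Player 1): max(29, -18) = 29
Root (Player 2): min(-8.5, 33, 29) = -8.5

-8.5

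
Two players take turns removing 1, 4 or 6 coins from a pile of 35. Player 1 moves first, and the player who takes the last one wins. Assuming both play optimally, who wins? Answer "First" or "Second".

Second

i:   0  1  2  3  4  5  6  7  8  9 10 11 12 13 14 15 16 17 18 19 20 21 22 23 24 25 26 27 28 29 30 31 32 33 34 35
     L  W  L  W  W  L  W  L  W  W  L  W  L  W  W  L  W  L  W  W  L  W  L  W  W  L  W  L  W  W  L  W  L  W  W  L
Position 35 is L, so the second player wins.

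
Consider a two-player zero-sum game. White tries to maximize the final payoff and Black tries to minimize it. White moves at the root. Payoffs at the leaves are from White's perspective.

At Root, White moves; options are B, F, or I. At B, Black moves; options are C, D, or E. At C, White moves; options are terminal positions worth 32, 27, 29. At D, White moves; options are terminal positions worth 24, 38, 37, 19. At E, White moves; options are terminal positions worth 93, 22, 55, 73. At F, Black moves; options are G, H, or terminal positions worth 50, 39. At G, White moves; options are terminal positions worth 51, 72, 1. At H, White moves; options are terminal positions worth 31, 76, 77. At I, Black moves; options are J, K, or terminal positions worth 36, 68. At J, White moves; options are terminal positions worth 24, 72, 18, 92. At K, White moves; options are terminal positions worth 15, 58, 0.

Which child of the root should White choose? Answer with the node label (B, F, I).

C (White): max(32, 27, 29) = 32
D (White): max(24, 38, 37, 19) = 38
E (White): max(93, 22, 55, 73) = 93
B (Black): min(32, 38, 93) = 32
G (White): max(51, 72, 1) = 72
H (White): max(31, 76, 77) = 77
F (Black): min(72, 77, 50, 39) = 39
J (White): max(24, 72, 18, 92) = 92
K (White): max(15, 58, 0) = 58
I (Black): min(92, 58, 36, 68) = 36
Root (White): max(32, 39, 36) = 39
White picks the child with the highest value: F (value 39).

F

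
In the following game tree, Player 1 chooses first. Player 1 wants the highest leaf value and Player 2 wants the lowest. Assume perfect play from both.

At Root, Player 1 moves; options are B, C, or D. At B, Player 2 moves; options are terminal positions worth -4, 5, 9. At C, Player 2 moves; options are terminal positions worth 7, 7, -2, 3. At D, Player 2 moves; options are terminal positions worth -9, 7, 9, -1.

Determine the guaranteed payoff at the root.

B (Player 2): min(-4, 5, 9) = -4
C (Player 2): min(7, 7, -2, 3) = -2
D (Player 2): min(-9, 7, 9, -1) = -9
Root (Player 1): max(-4, -2, -9) = -2

-2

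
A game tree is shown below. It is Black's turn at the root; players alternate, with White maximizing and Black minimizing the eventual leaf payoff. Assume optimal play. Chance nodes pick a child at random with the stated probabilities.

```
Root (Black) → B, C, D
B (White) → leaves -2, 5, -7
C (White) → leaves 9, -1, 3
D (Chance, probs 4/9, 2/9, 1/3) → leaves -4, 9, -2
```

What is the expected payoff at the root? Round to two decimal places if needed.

B (White): max(-2, 5, -7) = 5
C (White): max(9, -1, 3) = 9
D (Chance): 4/9·-4 + 2/9·9 + 1/3·-2 = -0.44
Root (Black): min(5, 9, -0.44) = -0.44

-0.44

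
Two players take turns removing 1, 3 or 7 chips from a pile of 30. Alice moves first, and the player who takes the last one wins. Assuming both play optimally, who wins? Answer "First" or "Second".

i:   0  1  2  3  4  5  6  7  8  9 10 11 12 13 14 15 16 17 18 19 20 21 22 23 24 25 26 27 28 29 30
     L  W  L  W  L  W  L  W  L  W  L  W  L  W  L  W  L  W  L  W  L  W  L  W  L  W  L  W  L  W  L
Position 30 is L, so the second player wins.

Second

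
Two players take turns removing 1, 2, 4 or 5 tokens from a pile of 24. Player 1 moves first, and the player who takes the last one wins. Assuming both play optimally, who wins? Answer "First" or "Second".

Second

Compute winning (W) and losing (L) positions by backward induction:
i:   0  1  2  3  4  5  6  7  8  9 10 11 12 13 14 15 16 17 18 19 20 21 22 23 24
     L  W  W  L  W  W  L  W  W  L  W  W  L  W  W  L  W  W  L  W  W  L  W  W  L
Position 24 is L, so the second player wins.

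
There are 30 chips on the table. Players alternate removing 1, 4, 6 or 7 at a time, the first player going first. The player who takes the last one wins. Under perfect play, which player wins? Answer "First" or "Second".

i:   0  1  2  3  4  5  6  7  8  9 10 11 12 13 14 15 16 17 18 19 20 21 22 23 24 25 26 27 28 29 30
     L  W  L  W  W  L  W  W  W  W  L  W  W  L  W  L  W  W  L  W  W  W  W  L  W  W  L  W  L  W  W
Position 30 is W, so the first player wins.

First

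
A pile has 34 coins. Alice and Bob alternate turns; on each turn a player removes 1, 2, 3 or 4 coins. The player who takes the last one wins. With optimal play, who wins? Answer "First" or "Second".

i:   0  1  2  3  4  5  6  7  8  9 10 11 12 13 14 15 16 17 18 19 20 21 22 23 24 25 26 27 28 29 30 31 32 33 34
     L  W  W  W  W  L  W  W  W  W  L  W  W  W  W  L  W  W  W  W  L  W  W  W  W  L  W  W  W  W  L  W  W  W  W
Position 34 is W, so the first player wins.

First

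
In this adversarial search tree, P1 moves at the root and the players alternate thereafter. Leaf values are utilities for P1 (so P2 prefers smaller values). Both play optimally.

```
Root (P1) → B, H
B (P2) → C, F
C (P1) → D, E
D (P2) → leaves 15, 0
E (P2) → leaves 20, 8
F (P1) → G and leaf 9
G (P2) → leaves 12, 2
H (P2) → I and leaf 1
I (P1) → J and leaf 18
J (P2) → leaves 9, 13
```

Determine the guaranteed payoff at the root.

8

D (P2): min(15, 0) = 0
E (P2): min(20, 8) = 8
C (P1): max(0, 8) = 8
G (P2): min(12, 2) = 2
F (P1): max(2, 9) = 9
B (P2): min(8, 9) = 8
J (P2): min(9, 13) = 9
I (P1): max(9, 18) = 18
H (P2): min(18, 1) = 1
Root (P1): max(8, 1) = 8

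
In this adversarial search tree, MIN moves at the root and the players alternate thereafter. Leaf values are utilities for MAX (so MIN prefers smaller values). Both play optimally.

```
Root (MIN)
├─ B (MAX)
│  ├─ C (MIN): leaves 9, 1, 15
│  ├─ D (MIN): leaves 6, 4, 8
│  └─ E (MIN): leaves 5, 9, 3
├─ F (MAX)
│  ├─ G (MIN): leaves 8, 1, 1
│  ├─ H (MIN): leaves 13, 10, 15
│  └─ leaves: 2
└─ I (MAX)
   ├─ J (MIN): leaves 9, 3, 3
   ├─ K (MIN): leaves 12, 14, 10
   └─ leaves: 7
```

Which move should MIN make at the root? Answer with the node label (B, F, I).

C (MIN): min(9, 1, 15) = 1
D (MIN): min(6, 4, 8) = 4
E (MIN): min(5, 9, 3) = 3
B (MAX): max(1, 4, 3) = 4
G (MIN): min(8, 1, 1) = 1
H (MIN): min(13, 10, 15) = 10
F (MAX): max(1, 10, 2) = 10
J (MIN): min(9, 3, 3) = 3
K (MIN): min(12, 14, 10) = 10
I (MAX): max(3, 10, 7) = 10
Root (MIN): min(4, 10, 10) = 4
MIN picks the child with the lowest value: B (value 4).

B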